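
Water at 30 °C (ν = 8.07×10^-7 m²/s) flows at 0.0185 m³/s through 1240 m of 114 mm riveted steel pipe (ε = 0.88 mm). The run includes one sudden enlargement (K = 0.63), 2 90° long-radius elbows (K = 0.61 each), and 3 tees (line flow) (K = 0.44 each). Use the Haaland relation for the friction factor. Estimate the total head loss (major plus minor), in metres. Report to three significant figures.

V = 4Q/(πD²) = 1.812 m/s; V²/2g = 0.1674 m
Re = 2.56×10^5, ε/D = 0.00772 → f = 0.03512 (Haaland)
Major: h_f = f(L/D)·V²/2g = 0.03512·10877·0.1674 = 63.96 m
Minor: ΣK = 3.17; h_m = ΣK·V²/2g = 0.5308 m
Total H_L = 63.96 + 0.5308 = 64.49 m

H_L ≈ 64.5 m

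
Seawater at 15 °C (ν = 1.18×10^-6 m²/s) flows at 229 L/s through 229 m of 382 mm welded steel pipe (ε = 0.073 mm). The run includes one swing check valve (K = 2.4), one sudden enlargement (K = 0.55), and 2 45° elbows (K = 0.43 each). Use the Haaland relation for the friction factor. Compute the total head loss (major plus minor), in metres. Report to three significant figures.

V = 4Q/(πD²) = 1.998 m/s; V²/2g = 0.2035 m
Re = 6.47×10^5, ε/D = 1.91×10^-4 → f = 0.01490 (Haaland)
Major: h_f = f(L/D)·V²/2g = 0.01490·599.5·0.2035 = 1.818 m
Minor: ΣK = 3.81; h_m = ΣK·V²/2g = 0.7753 m
Total H_L = 1.818 + 0.7753 = 2.593 m

H_L ≈ 2.59 m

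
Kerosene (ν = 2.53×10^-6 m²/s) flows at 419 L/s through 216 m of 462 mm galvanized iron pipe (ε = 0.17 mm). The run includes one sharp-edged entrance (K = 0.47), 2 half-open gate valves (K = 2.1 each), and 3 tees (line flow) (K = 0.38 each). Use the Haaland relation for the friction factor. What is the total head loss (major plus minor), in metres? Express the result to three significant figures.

V = 4Q/(πD²) = 2.499 m/s; V²/2g = 0.3184 m
Re = 4.56×10^5, ε/D = 3.68×10^-4 → f = 0.01676 (Haaland)
Major: h_f = f(L/D)·V²/2g = 0.01676·467.5·0.3184 = 2.496 m
Minor: ΣK = 5.81; h_m = ΣK·V²/2g = 1.850 m
Total H_L = 2.496 + 1.850 = 4.346 m

H_L ≈ 4.35 m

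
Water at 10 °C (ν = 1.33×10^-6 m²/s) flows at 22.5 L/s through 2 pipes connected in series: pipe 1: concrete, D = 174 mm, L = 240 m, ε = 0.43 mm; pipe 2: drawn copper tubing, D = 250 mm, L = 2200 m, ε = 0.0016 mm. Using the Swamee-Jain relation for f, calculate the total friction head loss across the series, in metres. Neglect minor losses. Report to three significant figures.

H ≈ 3.39 m

Pipe 1: V = 0.9462 m/s, Re = 1.24×10^5, ε/D = 0.00247, f = 0.02623, h_1 = f(L/D)V²/2g = 1.651 m
Pipe 2: V = 0.4584 m/s, Re = 8.62×10^4, ε/D = 6.40×10^-6, f = 0.01847, h_2 = f(L/D)V²/2g = 1.740 m
Series → Q common, losses add: H = Σh = 3.391 m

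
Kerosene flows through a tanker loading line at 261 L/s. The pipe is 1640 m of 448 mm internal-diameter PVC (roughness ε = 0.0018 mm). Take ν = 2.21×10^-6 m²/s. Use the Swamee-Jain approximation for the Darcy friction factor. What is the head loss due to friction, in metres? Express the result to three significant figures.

h_f ≈ 7.23 m

V = 4Q/(πD²) = 4·0.261/(π·0.448²) = 1.656 m/s
Re = VD/ν = 1.656·0.448/2.21×10^-6 = 3.36×10^5 → turbulent
ε/D = 0.0018/448 = 4.02×10^-6
Swamee-Jain: f = 0.01413
h_f = f(L/D)V²/(2g) = 0.01413·(1640/0.448)·1.656²/(2·9.81) = 7.226 m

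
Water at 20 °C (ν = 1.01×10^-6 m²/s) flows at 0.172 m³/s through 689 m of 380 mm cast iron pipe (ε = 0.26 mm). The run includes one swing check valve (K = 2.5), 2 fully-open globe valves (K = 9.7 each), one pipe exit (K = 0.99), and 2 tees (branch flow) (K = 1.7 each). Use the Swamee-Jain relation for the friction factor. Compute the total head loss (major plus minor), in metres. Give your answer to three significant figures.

H_L ≈ 7.07 m

V = 4Q/(πD²) = 1.517 m/s; V²/2g = 0.1172 m
Re = 5.71×10^5, ε/D = 6.84×10^-4 → f = 0.01874 (Swamee-Jain)
Major: h_f = f(L/D)·V²/2g = 0.01874·1813·0.1172 = 3.984 m
Minor: ΣK = 26.3; h_m = ΣK·V²/2g = 3.082 m
Total H_L = 3.984 + 3.082 = 7.066 m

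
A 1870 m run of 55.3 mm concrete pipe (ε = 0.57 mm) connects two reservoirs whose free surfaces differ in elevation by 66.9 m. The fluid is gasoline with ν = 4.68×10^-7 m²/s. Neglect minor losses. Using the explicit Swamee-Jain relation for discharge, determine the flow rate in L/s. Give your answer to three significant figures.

Q ≈ 2.40 L/s

Swamee-Jain (Type II): Q = -0.965·√(gD⁵h_f/L)·ln[ε/(3.7D) + √(3.17ν²L/(gD³h_f))]
√(gD⁵h_f/L) = √(9.81·0.0553⁵·66.9/1870) = 4.260×10^-4
ε/(3.7D) = 0.00279; √(3.17ν²L/(gD³h_f)) = 1.08×10^-4
Q = -0.965·4.260×10^-4·ln(0.002894) = 0.002403 m³/s
Check: V = 1.00 m/s, Re = 1.18×10^5, f = 0.03901, h_f = 67.3 m ≈ 66.9 m ✓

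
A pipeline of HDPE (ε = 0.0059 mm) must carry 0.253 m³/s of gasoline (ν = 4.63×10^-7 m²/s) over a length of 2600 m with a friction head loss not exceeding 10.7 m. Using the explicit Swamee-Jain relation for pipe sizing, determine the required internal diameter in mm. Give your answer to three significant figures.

Swamee-Jain (Type III): D = 0.66·[ε^1.25·(LQ²/(gh_f))^4.75 + ν·Q^9.4·(L/(gh_f))^5.2]^0.04
LQ²/(gh_f) = 1.585; L/(gh_f) = 24.77
Term 1 = ε^1.25·(…)^4.75 = 2.60×10^-6; Term 2 = ν·Q^9.4·(…)^5.2 = 2.01×10^-5
D = 0.66·(2.60×10^-6 + 2.01×10^-5)^0.04 = 0.4303 m = 430 mm
Check: V = 1.74 m/s, Re = 1.62×10^6, f = 0.01116, h_f = 10.4 m ≈ 10.7 m ✓

D ≈ 430 mm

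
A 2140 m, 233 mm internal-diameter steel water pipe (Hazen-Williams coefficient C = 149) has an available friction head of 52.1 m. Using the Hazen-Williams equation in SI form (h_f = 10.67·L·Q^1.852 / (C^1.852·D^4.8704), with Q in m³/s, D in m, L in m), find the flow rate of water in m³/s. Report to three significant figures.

Q ≈ 0.121 m³/s

Rearranging: Q = [h_f·C^1.852·D^4.8704 / (10.67·L)]^(1/1.852)
Q = [52.1·149^1.852·0.233^4.8704 / (10.67·2140)]^0.540 = 0.1211 m³/s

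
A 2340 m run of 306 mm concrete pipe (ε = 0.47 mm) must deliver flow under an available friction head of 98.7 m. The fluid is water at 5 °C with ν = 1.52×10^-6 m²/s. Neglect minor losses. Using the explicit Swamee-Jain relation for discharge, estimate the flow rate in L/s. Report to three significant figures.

Q ≈ 249 L/s

Swamee-Jain (Type II): Q = -0.965·√(gD⁵h_f/L)·ln[ε/(3.7D) + √(3.17ν²L/(gD³h_f))]
√(gD⁵h_f/L) = √(9.81·0.306⁵·98.7/2340) = 0.03332
ε/(3.7D) = 4.15×10^-4; √(3.17ν²L/(gD³h_f)) = 2.49×10^-5
Q = -0.965·0.03332·ln(4.400×10^-4) = 0.2485 m³/s
Check: V = 3.38 m/s, Re = 6.80×10^5, f = 0.02229, h_f = 99.2 m ≈ 98.7 m ✓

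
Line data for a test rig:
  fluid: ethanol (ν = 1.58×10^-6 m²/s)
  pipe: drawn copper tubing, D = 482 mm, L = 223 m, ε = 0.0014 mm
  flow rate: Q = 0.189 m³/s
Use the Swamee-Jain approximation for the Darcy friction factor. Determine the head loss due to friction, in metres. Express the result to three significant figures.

h_f ≈ 0.361 m

V = 4Q/(πD²) = 4·0.189/(π·0.482²) = 1.036 m/s
Re = VD/ν = 1.036·0.482/1.58×10^-6 = 3.16×10^5 → turbulent
ε/D = 0.0014/482 = 2.90×10^-6
Swamee-Jain: f = 0.01427
h_f = f(L/D)V²/(2g) = 0.01427·(223/0.482)·1.036²/(2·9.81) = 0.3610 m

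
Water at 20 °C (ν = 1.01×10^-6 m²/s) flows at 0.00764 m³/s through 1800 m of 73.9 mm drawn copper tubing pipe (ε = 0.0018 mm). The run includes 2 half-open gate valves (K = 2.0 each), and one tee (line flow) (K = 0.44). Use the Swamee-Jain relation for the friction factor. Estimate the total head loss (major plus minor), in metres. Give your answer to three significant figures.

H_L ≈ 68.0 m

V = 4Q/(πD²) = 1.781 m/s; V²/2g = 0.1617 m
Re = 1.30×10^5, ε/D = 2.44×10^-5 → f = 0.01709 (Swamee-Jain)
Major: h_f = f(L/D)·V²/2g = 0.01709·24357·0.1617 = 67.30 m
Minor: ΣK = 4.44; h_m = ΣK·V²/2g = 0.7180 m
Total H_L = 67.30 + 0.7180 = 68.02 m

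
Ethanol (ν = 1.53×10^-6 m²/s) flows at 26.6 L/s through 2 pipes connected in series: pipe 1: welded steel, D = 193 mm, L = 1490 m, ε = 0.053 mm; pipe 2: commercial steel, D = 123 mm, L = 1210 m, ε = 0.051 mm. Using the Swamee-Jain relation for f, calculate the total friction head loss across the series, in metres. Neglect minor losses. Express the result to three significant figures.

H ≈ 53.1 m

Pipe 1: V = 0.9092 m/s, Re = 1.15×10^5, ε/D = 2.75×10^-4, f = 0.01898, h_1 = f(L/D)V²/2g = 6.173 m
Pipe 2: V = 2.239 m/s, Re = 1.80×10^5, ε/D = 4.15×10^-4, f = 0.01867, h_2 = f(L/D)V²/2g = 46.91 m
Series → Q common, losses add: H = Σh = 53.08 m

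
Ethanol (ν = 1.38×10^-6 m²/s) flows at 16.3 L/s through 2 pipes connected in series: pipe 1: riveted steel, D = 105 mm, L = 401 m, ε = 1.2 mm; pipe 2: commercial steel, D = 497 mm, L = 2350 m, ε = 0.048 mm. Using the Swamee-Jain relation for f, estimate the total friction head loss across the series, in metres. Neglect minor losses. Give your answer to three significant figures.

Pipe 1: V = 1.882 m/s, Re = 1.43×10^5, ε/D = 0.0114, f = 0.04025, h_1 = f(L/D)V²/2g = 27.76 m
Pipe 2: V = 0.08402 m/s, Re = 3.03×10^4, ε/D = 9.66×10^-5, f = 0.02362, h_2 = f(L/D)V²/2g = 0.04019 m
Series → Q common, losses add: H = Σh = 27.81 m

H ≈ 27.8 m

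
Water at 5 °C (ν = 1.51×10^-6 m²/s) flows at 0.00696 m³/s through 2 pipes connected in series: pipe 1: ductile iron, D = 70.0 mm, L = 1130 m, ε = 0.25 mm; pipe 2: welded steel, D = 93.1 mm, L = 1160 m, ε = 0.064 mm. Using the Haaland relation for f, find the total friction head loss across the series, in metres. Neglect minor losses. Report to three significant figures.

Pipe 1: V = 1.809 m/s, Re = 8.38×10^4, ε/D = 0.00357, f = 0.02879, h_1 = f(L/D)V²/2g = 77.48 m
Pipe 2: V = 1.022 m/s, Re = 6.30×10^4, ε/D = 6.87×10^-4, f = 0.02206, h_2 = f(L/D)V²/2g = 14.64 m
Series → Q common, losses add: H = Σh = 92.13 m

H ≈ 92.1 m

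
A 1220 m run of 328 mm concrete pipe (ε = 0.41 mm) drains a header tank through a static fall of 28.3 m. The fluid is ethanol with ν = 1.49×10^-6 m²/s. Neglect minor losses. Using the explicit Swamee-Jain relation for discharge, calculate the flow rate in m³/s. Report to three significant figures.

Q ≈ 0.224 m³/s

Swamee-Jain (Type II): Q = -0.965·√(gD⁵h_f/L)·ln[ε/(3.7D) + √(3.17ν²L/(gD³h_f))]
√(gD⁵h_f/L) = √(9.81·0.328⁵·28.3/1220) = 0.02939
ε/(3.7D) = 3.38×10^-4; √(3.17ν²L/(gD³h_f)) = 2.96×10^-5
Q = -0.965·0.02939·ln(3.674×10^-4) = 0.2243 m³/s
Check: V = 2.65 m/s, Re = 5.84×10^5, f = 0.02130, h_f = 28.5 m ≈ 28.3 m ✓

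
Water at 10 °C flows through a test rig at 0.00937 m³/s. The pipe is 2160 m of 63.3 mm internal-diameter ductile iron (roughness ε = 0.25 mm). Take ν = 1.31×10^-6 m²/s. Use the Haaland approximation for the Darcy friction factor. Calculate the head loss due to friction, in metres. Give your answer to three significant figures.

V = 4Q/(πD²) = 4·0.00937/(π·0.0633²) = 2.977 m/s
Re = VD/ν = 2.977·0.0633/1.31×10^-6 = 1.44×10^5 → turbulent
ε/D = 0.25/63.3 = 0.00395
Haaland: f = 0.02906
h_f = f(L/D)V²/(2g) = 0.02906·(2160/0.0633)·2.977²/(2·9.81) = 448.0 m

h_f ≈ 448 m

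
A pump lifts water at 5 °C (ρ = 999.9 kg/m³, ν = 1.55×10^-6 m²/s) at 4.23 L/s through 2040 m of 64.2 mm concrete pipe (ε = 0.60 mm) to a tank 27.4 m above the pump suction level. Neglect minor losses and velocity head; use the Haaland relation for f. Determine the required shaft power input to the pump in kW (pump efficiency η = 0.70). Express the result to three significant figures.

P_shaft ≈ 7.88 kW

V = 4Q/(πD²) = 1.307 m/s; Re = 5.41×10^4; ε/D = 0.00935; f = 0.03819
h_f = f(L/D)V²/2g = 105.6 m
Total head H = z + h_f = 27.4 + 105.6 = 133.0 m
P_hyd = ρgQH = 999.9·9.81·0.00423·133.0 = 5.519 kW
P_shaft = P_hyd/η = 5.519/0.70 = 7.884 kW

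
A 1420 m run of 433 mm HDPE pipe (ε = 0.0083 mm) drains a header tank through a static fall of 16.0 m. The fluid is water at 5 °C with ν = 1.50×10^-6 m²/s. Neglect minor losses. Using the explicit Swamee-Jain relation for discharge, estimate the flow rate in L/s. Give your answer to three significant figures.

Q ≈ 408 L/s

Swamee-Jain (Type II): Q = -0.965·√(gD⁵h_f/L)·ln[ε/(3.7D) + √(3.17ν²L/(gD³h_f))]
√(gD⁵h_f/L) = √(9.81·0.433⁵·16.0/1420) = 0.04102
ε/(3.7D) = 5.18×10^-6; √(3.17ν²L/(gD³h_f)) = 2.82×10^-5
Q = -0.965·0.04102·ln(3.337×10^-5) = 0.4080 m³/s
Check: V = 2.77 m/s, Re = 8.00×10^5, f = 0.01246, h_f = 16.0 m ≈ 16.0 m ✓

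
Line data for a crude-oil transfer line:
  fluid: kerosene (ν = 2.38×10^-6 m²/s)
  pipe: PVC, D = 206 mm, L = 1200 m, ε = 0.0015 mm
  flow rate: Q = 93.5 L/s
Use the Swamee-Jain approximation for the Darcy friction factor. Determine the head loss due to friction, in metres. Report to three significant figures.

V = 4Q/(πD²) = 4·0.0935/(π·0.206²) = 2.805 m/s
Re = VD/ν = 2.805·0.206/2.38×10^-6 = 2.43×10^5 → turbulent
ε/D = 0.0015/206 = 7.28×10^-6
Swamee-Jain: f = 0.01504
h_f = f(L/D)V²/(2g) = 0.01504·(1200/0.206)·2.805²/(2·9.81) = 35.14 m

h_f ≈ 35.1 m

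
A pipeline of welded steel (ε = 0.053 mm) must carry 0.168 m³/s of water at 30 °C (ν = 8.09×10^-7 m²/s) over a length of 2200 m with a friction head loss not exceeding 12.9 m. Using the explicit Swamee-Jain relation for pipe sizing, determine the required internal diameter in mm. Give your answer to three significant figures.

D ≈ 361 mm

Swamee-Jain (Type III): D = 0.66·[ε^1.25·(LQ²/(gh_f))^4.75 + ν·Q^9.4·(L/(gh_f))^5.2]^0.04
LQ²/(gh_f) = 0.4907; L/(gh_f) = 17.38
Term 1 = ε^1.25·(…)^4.75 = 1.54×10^-7; Term 2 = ν·Q^9.4·(…)^5.2 = 1.19×10^-7
D = 0.66·(1.54×10^-7 + 1.19×10^-7)^0.04 = 0.3605 m = 361 mm
Check: V = 1.65 m/s, Re = 7.33×10^5, f = 0.01448, h_f = 12.2 m ≈ 12.9 m ✓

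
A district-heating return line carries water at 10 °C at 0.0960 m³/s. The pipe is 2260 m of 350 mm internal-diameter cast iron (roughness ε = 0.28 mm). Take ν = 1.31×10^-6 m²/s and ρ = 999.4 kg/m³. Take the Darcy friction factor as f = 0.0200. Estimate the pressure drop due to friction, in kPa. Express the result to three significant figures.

V = 4Q/(πD²) = 4·0.0960/(π·0.350²) = 0.9978 m/s
h_f = f(L/D)V²/(2g) = 0.02000·(2260/0.350)·0.9978²/(2·9.81) = 6.553 m
Δp = ρg·h_f = 999.4·9.81·6.553 = 64.25 kPa

Δp ≈ 64.2 kPa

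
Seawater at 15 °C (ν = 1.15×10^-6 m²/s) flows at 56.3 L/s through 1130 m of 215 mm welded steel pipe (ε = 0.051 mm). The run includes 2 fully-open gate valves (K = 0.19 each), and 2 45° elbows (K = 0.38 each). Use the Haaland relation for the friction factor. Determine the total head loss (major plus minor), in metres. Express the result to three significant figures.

V = 4Q/(πD²) = 1.551 m/s; V²/2g = 0.1226 m
Re = 2.90×10^5, ε/D = 2.37×10^-4 → f = 0.01640 (Haaland)
Major: h_f = f(L/D)·V²/2g = 0.01640·5256·0.1226 = 10.57 m
Minor: ΣK = 1.14; h_m = ΣK·V²/2g = 0.1397 m
Total H_L = 10.57 + 0.1397 = 10.71 m

H_L ≈ 10.7 m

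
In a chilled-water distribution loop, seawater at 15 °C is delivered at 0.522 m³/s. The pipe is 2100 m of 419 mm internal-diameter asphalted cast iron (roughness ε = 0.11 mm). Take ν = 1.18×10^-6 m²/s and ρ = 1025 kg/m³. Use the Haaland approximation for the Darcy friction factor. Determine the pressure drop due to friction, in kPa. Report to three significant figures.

V = 4Q/(πD²) = 4·0.522/(π·0.419²) = 3.786 m/s
Re = VD/ν = 3.786·0.419/1.18×10^-6 = 1.34×10^6 → turbulent
ε/D = 0.11/419 = 2.63×10^-4
Haaland: f = 0.01508
h_f = f(L/D)V²/(2g) = 0.01508·(2100/0.419)·3.786²/(2·9.81) = 55.22 m
Δp = ρg·h_f = 1025·9.81·55.22 = 555.2 kPa

Δp ≈ 555 kPa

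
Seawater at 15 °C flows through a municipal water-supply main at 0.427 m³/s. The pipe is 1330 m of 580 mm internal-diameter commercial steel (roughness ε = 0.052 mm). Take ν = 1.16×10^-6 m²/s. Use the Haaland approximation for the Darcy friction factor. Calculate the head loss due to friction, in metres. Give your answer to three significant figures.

V = 4Q/(πD²) = 4·0.427/(π·0.580²) = 1.616 m/s
Re = VD/ν = 1.616·0.580/1.16×10^-6 = 8.08×10^5 → turbulent
ε/D = 0.052/580 = 8.97×10^-5
Haaland: f = 0.01343
h_f = f(L/D)V²/(2g) = 0.01343·(1330/0.580)·1.616²/(2·9.81) = 4.100 m

h_f ≈ 4.10 m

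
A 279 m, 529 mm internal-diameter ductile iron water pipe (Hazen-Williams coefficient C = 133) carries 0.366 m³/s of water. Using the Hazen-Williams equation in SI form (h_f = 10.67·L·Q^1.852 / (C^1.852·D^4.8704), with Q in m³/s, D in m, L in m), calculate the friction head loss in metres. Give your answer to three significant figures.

h_f ≈ 1.20 m

h_f = 10.67·279·0.366^1.852 / (133^1.852·0.529^4.8704) = 1.199 m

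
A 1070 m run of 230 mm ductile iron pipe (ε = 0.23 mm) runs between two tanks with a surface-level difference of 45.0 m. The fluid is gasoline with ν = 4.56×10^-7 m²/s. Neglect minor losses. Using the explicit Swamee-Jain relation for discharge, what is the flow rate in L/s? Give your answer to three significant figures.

Swamee-Jain (Type II): Q = -0.965·√(gD⁵h_f/L)·ln[ε/(3.7D) + √(3.17ν²L/(gD³h_f))]
√(gD⁵h_f/L) = √(9.81·0.230⁵·45.0/1070) = 0.01630
ε/(3.7D) = 2.70×10^-4; √(3.17ν²L/(gD³h_f)) = 1.15×10^-5
Q = -0.965·0.01630·ln(2.817×10^-4) = 0.1285 m³/s
Check: V = 3.09 m/s, Re = 1.56×10^6, f = 0.01990, h_f = 45.2 m ≈ 45.0 m ✓

Q ≈ 129 L/s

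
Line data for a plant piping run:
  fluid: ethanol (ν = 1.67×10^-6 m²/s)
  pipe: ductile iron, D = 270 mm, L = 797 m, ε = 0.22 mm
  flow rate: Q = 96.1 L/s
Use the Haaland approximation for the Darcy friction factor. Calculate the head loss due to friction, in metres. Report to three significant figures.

V = 4Q/(πD²) = 4·0.0961/(π·0.270²) = 1.678 m/s
Re = VD/ν = 1.678·0.270/1.67×10^-6 = 2.71×10^5 → turbulent
ε/D = 0.22/270 = 8.15×10^-4
Haaland: f = 0.01980
h_f = f(L/D)V²/(2g) = 0.01980·(797/0.270)·1.678²/(2·9.81) = 8.391 m

h_f ≈ 8.39 m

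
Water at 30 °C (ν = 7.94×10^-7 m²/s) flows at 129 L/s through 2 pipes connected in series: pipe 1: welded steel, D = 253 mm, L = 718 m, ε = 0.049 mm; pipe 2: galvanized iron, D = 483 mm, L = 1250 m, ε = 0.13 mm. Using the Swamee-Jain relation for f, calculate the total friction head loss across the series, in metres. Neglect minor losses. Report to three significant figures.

Pipe 1: V = 2.566 m/s, Re = 8.18×10^5, ε/D = 1.94×10^-4, f = 0.01488, h_1 = f(L/D)V²/2g = 14.18 m
Pipe 2: V = 0.7041 m/s, Re = 4.28×10^5, ε/D = 2.69×10^-4, f = 0.01632, h_2 = f(L/D)V²/2g = 1.067 m
Series → Q common, losses add: H = Σh = 15.24 m

H ≈ 15.2 m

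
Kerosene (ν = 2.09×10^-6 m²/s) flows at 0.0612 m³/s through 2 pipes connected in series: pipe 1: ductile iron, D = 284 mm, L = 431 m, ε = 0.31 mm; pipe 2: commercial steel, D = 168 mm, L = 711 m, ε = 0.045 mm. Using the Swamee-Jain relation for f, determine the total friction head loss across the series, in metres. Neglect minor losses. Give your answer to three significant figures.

H ≈ 30.2 m

Pipe 1: V = 0.9661 m/s, Re = 1.31×10^5, ε/D = 0.00109, f = 0.02215, h_1 = f(L/D)V²/2g = 1.599 m
Pipe 2: V = 2.761 m/s, Re = 2.22×10^5, ε/D = 2.68×10^-4, f = 0.01737, h_2 = f(L/D)V²/2g = 28.57 m
Series → Q common, losses add: H = Σh = 30.17 m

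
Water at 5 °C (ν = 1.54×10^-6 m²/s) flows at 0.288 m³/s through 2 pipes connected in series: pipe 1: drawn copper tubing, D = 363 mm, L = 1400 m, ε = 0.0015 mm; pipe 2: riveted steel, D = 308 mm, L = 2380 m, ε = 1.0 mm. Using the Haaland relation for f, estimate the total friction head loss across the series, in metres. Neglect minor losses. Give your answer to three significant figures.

H ≈ 178 m

Pipe 1: V = 2.783 m/s, Re = 6.56×10^5, ε/D = 4.13×10^-6, f = 0.01251, h_1 = f(L/D)V²/2g = 19.04 m
Pipe 2: V = 3.865 m/s, Re = 7.73×10^5, ε/D = 0.00325, f = 0.02696, h_2 = f(L/D)V²/2g = 158.7 m
Series → Q common, losses add: H = Σh = 177.7 m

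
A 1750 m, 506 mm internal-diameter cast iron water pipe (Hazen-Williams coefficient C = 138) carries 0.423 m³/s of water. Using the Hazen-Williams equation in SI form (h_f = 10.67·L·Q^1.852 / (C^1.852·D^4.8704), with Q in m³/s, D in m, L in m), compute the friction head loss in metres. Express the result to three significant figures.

h_f ≈ 11.4 m

h_f = 10.67·1750·0.423^1.852 / (138^1.852·0.506^4.8704) = 11.40 m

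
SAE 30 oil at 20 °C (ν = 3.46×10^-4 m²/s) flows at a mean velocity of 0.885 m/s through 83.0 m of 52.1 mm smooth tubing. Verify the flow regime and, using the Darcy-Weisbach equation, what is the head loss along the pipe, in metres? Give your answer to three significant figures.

h_f ≈ 30.5 m

Re = VD/ν = 0.885·0.05210/3.46×10^-4 = 133 → laminar (Re < 2300)
f = 64/Re = 0.4803
h_f = f(L/D)V²/(2g) = 0.4803·(83.0/0.05210)·0.885²/(2·9.81) = 30.54 m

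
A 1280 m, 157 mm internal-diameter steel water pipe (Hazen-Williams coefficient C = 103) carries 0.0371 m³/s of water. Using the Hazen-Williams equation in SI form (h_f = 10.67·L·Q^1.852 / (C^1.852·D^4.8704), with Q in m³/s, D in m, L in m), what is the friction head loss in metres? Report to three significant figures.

h_f = 10.67·1280·0.0371^1.852 / (103^1.852·0.157^4.8704) = 47.25 m

h_f ≈ 47.2 m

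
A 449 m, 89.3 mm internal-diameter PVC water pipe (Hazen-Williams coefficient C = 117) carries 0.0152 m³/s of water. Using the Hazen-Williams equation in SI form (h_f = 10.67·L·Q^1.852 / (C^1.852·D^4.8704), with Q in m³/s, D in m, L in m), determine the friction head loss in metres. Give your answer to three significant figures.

h_f = 10.67·449·0.0152^1.852 / (117^1.852·0.0893^4.8704) = 39.15 m

h_f ≈ 39.1 m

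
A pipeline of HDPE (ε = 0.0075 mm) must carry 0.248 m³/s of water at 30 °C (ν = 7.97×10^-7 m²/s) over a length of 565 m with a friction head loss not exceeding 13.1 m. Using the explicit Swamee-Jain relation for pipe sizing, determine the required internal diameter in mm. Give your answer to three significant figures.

D ≈ 306 mm

Swamee-Jain (Type III): D = 0.66·[ε^1.25·(LQ²/(gh_f))^4.75 + ν·Q^9.4·(L/(gh_f))^5.2]^0.04
LQ²/(gh_f) = 0.2704; L/(gh_f) = 4.397
Term 1 = ε^1.25·(…)^4.75 = 7.87×10^-10; Term 2 = ν·Q^9.4·(…)^5.2 = 3.58×10^-9
D = 0.66·(7.87×10^-10 + 3.58×10^-9)^0.04 = 0.3056 m = 306 mm
Check: V = 3.38 m/s, Re = 1.30×10^6, f = 0.01178, h_f = 12.7 m ≈ 13.1 m ✓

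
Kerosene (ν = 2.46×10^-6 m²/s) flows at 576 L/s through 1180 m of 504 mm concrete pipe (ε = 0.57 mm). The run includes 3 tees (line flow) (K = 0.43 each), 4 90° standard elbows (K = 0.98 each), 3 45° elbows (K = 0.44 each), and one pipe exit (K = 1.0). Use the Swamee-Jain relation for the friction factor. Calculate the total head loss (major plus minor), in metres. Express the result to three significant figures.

V = 4Q/(πD²) = 2.887 m/s; V²/2g = 0.4249 m
Re = 5.92×10^5, ε/D = 0.00113 → f = 0.02082 (Swamee-Jain)
Major: h_f = f(L/D)·V²/2g = 0.02082·2341·0.4249 = 20.71 m
Minor: ΣK = 7.53; h_m = ΣK·V²/2g = 3.199 m
Total H_L = 20.71 + 3.199 = 23.90 m

H_L ≈ 23.9 m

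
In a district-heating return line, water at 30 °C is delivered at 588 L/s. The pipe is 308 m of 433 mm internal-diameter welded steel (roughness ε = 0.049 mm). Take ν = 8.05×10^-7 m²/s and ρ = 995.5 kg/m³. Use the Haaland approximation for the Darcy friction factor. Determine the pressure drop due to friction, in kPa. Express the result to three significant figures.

Δp ≈ 72.9 kPa

V = 4Q/(πD²) = 4·0.588/(π·0.433²) = 3.993 m/s
Re = VD/ν = 3.993·0.433/8.05×10^-7 = 2.15×10^6 → turbulent
ε/D = 0.049/433 = 1.13×10^-4
Haaland: f = 0.01292
h_f = f(L/D)V²/(2g) = 0.01292·(308/0.433)·3.993²/(2·9.81) = 7.469 m
Δp = ρg·h_f = 995.5·9.81·7.469 = 72.95 kPa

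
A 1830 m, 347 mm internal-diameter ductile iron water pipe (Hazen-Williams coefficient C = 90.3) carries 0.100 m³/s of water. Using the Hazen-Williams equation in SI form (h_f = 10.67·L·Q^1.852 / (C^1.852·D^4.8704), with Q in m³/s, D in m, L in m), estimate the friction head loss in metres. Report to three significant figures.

h_f ≈ 11.4 m

h_f = 10.67·1830·0.100^1.852 / (90.3^1.852·0.347^4.8704) = 11.36 m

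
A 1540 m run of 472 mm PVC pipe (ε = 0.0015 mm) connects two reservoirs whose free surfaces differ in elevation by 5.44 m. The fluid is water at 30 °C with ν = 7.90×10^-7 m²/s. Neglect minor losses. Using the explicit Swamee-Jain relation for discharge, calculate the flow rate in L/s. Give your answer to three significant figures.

Q ≈ 292 L/s

Swamee-Jain (Type II): Q = -0.965·√(gD⁵h_f/L)·ln[ε/(3.7D) + √(3.17ν²L/(gD³h_f))]
√(gD⁵h_f/L) = √(9.81·0.472⁵·5.44/1540) = 0.02849
ε/(3.7D) = 8.59×10^-7; √(3.17ν²L/(gD³h_f)) = 2.33×10^-5
Q = -0.965·0.02849·ln(2.416×10^-5) = 0.2923 m³/s
Check: V = 1.67 m/s, Re = 9.98×10^5, f = 0.01169, h_f = 5.43 m ≈ 5.44 m ✓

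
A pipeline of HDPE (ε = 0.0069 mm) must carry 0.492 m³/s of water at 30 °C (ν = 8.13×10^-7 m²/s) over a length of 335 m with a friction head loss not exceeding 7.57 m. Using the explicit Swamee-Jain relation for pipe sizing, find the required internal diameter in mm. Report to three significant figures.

D ≈ 398 mm

Swamee-Jain (Type III): D = 0.66·[ε^1.25·(LQ²/(gh_f))^4.75 + ν·Q^9.4·(L/(gh_f))^5.2]^0.04
LQ²/(gh_f) = 1.092; L/(gh_f) = 4.511
Term 1 = ε^1.25·(…)^4.75 = 5.37×10^-7; Term 2 = ν·Q^9.4·(…)^5.2 = 2.61×10^-6
D = 0.66·(5.37×10^-7 + 2.61×10^-6)^0.04 = 0.3976 m = 398 mm
Check: V = 3.96 m/s, Re = 1.94×10^6, f = 0.01102, h_f = 7.43 m ≈ 7.57 m ✓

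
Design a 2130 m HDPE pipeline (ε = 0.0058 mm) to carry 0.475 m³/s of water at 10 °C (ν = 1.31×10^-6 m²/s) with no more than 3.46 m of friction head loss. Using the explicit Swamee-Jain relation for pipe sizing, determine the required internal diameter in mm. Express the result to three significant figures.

D ≈ 687 mm

Swamee-Jain (Type III): D = 0.66·[ε^1.25·(LQ²/(gh_f))^4.75 + ν·Q^9.4·(L/(gh_f))^5.2]^0.04
LQ²/(gh_f) = 14.16; L/(gh_f) = 62.75
Term 1 = ε^1.25·(…)^4.75 = 0.0835; Term 2 = ν·Q^9.4·(…)^5.2 = 2.67
D = 0.66·(0.0835 + 2.67)^0.04 = 0.6873 m = 687 mm
Check: V = 1.28 m/s, Re = 6.72×10^5, f = 0.01259, h_f = 3.26 m ≈ 3.46 m ✓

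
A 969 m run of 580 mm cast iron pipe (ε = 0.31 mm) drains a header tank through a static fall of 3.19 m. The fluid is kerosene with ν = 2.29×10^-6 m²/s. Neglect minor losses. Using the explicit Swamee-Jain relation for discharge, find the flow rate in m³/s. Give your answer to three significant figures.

Q ≈ 0.379 m³/s

Swamee-Jain (Type II): Q = -0.965·√(gD⁵h_f/L)·ln[ε/(3.7D) + √(3.17ν²L/(gD³h_f))]
√(gD⁵h_f/L) = √(9.81·0.580⁵·3.19/969) = 0.04604
ε/(3.7D) = 1.44×10^-4; √(3.17ν²L/(gD³h_f)) = 5.14×10^-5
Q = -0.965·0.04604·ln(1.958×10^-4) = 0.3793 m³/s
Check: V = 1.44 m/s, Re = 3.64×10^5, f = 0.01830, h_f = 3.21 m ≈ 3.19 m ✓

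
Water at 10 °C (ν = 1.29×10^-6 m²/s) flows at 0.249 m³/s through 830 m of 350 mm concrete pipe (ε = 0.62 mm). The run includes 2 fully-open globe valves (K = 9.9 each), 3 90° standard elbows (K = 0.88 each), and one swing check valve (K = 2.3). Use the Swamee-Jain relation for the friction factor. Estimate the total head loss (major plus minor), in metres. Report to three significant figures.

H_L ≈ 27.1 m

V = 4Q/(πD²) = 2.588 m/s; V²/2g = 0.3414 m
Re = 7.02×10^5, ε/D = 0.00177 → f = 0.02306 (Swamee-Jain)
Major: h_f = f(L/D)·V²/2g = 0.02306·2371·0.3414 = 18.67 m
Minor: ΣK = 24.7; h_m = ΣK·V²/2g = 8.446 m
Total H_L = 18.67 + 8.446 = 27.12 m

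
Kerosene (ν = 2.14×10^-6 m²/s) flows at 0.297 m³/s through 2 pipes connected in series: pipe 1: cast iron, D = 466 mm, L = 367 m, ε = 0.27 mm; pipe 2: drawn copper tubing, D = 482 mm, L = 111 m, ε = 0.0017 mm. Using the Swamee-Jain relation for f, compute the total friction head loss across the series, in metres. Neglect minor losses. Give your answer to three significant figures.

Pipe 1: V = 1.741 m/s, Re = 3.79×10^5, ε/D = 5.79×10^-4, f = 0.01851, h_1 = f(L/D)V²/2g = 2.253 m
Pipe 2: V = 1.628 m/s, Re = 3.67×10^5, ε/D = 3.53×10^-6, f = 0.01390, h_2 = f(L/D)V²/2g = 0.4321 m
Series → Q common, losses add: H = Σh = 2.685 m

H ≈ 2.69 m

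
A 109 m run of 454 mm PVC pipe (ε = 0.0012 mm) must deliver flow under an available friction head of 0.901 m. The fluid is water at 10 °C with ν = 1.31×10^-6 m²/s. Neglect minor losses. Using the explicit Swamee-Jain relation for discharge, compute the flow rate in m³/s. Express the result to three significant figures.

Q ≈ 0.401 m³/s

Swamee-Jain (Type II): Q = -0.965·√(gD⁵h_f/L)·ln[ε/(3.7D) + √(3.17ν²L/(gD³h_f))]
√(gD⁵h_f/L) = √(9.81·0.454⁵·0.901/109) = 0.03955
ε/(3.7D) = 7.14×10^-7; √(3.17ν²L/(gD³h_f)) = 2.68×10^-5
Q = -0.965·0.03955·ln(2.749×10^-5) = 0.4008 m³/s
Check: V = 2.48 m/s, Re = 8.58×10^5, f = 0.01197, h_f = 0.898 m ≈ 0.901 m ✓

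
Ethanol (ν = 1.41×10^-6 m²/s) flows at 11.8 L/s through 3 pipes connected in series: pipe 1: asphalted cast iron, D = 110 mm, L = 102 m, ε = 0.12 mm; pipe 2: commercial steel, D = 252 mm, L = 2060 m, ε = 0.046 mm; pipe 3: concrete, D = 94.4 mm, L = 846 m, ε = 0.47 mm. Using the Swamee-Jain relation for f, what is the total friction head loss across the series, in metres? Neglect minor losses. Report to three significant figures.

Pipe 1: V = 1.242 m/s, Re = 9.69×10^4, ε/D = 0.00109, f = 0.02272, h_1 = f(L/D)V²/2g = 1.655 m
Pipe 2: V = 0.2366 m/s, Re = 4.23×10^4, ε/D = 1.83×10^-4, f = 0.02223, h_2 = f(L/D)V²/2g = 0.5185 m
Pipe 3: V = 1.686 m/s, Re = 1.13×10^5, ε/D = 0.00498, f = 0.03140, h_3 = f(L/D)V²/2g = 40.77 m
Series → Q common, losses add: H = Σh = 42.95 m

H ≈ 42.9 m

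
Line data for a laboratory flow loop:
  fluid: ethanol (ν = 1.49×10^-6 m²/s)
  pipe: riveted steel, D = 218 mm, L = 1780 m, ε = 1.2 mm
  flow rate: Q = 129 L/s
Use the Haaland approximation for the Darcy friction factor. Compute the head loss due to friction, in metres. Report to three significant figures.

h_f ≈ 157 m

V = 4Q/(πD²) = 4·0.129/(π·0.218²) = 3.456 m/s
Re = VD/ν = 3.456·0.218/1.49×10^-6 = 5.06×10^5 → turbulent
ε/D = 1.2/218 = 0.00550
Haaland: f = 0.03150
h_f = f(L/D)V²/(2g) = 0.03150·(1780/0.218)·3.456²/(2·9.81) = 156.6 m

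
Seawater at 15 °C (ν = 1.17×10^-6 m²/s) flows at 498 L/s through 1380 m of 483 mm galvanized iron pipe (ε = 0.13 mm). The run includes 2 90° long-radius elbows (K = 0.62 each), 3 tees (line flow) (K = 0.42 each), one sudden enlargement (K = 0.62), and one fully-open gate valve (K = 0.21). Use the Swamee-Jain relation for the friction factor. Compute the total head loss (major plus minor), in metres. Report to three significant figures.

V = 4Q/(πD²) = 2.718 m/s; V²/2g = 0.3765 m
Re = 1.12×10^6, ε/D = 2.69×10^-4 → f = 0.01539 (Swamee-Jain)
Major: h_f = f(L/D)·V²/2g = 0.01539·2857·0.3765 = 16.56 m
Minor: ΣK = 3.33; h_m = ΣK·V²/2g = 1.254 m
Total H_L = 16.56 + 1.254 = 17.81 m

H_L ≈ 17.8 m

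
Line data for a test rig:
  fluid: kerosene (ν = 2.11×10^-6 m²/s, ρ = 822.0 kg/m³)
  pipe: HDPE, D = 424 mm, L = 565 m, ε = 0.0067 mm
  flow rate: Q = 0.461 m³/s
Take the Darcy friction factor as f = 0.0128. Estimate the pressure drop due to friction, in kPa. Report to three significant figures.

V = 4Q/(πD²) = 4·0.461/(π·0.424²) = 3.265 m/s
h_f = f(L/D)V²/(2g) = 0.01280·(565/0.424)·3.265²/(2·9.81) = 9.267 m
Δp = ρg·h_f = 822.0·9.81·9.267 = 74.73 kPa

Δp ≈ 74.7 kPa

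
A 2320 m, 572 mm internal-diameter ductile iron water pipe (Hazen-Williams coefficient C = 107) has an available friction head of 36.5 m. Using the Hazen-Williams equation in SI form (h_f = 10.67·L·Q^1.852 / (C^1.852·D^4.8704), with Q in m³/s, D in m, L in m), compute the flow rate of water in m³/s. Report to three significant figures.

Q ≈ 0.729 m³/s

Rearranging: Q = [h_f·C^1.852·D^4.8704 / (10.67·L)]^(1/1.852)
Q = [36.5·107^1.852·0.572^4.8704 / (10.67·2320)]^0.540 = 0.7287 m³/s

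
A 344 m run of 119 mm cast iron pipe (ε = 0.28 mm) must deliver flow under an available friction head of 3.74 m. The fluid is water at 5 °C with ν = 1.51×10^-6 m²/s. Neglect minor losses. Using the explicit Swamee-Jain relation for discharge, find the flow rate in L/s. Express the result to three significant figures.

Swamee-Jain (Type II): Q = -0.965·√(gD⁵h_f/L)·ln[ε/(3.7D) + √(3.17ν²L/(gD³h_f))]
√(gD⁵h_f/L) = √(9.81·0.119⁵·3.74/344) = 0.001595
ε/(3.7D) = 6.36×10^-4; √(3.17ν²L/(gD³h_f)) = 2.01×10^-4
Q = -0.965·0.001595·ln(8.365×10^-4) = 0.01091 m³/s
Check: V = 0.981 m/s, Re = 7.73×10^4, f = 0.02665, h_f = 3.78 m ≈ 3.74 m ✓

Q ≈ 10.9 L/s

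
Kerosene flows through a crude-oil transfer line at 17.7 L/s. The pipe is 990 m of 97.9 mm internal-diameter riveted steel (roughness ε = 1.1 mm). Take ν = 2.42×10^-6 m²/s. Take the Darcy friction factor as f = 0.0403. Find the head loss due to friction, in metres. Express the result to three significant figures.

h_f ≈ 115 m

V = 4Q/(πD²) = 4·0.0177/(π·0.0979²) = 2.351 m/s
h_f = f(L/D)V²/(2g) = 0.04030·(990/0.0979)·2.351²/(2·9.81) = 114.8 m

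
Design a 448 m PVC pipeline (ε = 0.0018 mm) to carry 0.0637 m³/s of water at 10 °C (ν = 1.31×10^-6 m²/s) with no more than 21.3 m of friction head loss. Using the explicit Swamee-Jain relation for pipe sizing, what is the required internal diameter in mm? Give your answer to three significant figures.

D ≈ 160 mm

Swamee-Jain (Type III): D = 0.66·[ε^1.25·(LQ²/(gh_f))^4.75 + ν·Q^9.4·(L/(gh_f))^5.2]^0.04
LQ²/(gh_f) = 0.008700; L/(gh_f) = 2.144
Term 1 = ε^1.25·(…)^4.75 = 1.08×10^-17; Term 2 = ν·Q^9.4·(…)^5.2 = 3.97×10^-16
D = 0.66·(1.08×10^-17 + 3.97×10^-16)^0.04 = 0.1599 m = 160 mm
Check: V = 3.17 m/s, Re = 3.87×10^5, f = 0.01387, h_f = 19.9 m ≈ 21.3 m ✓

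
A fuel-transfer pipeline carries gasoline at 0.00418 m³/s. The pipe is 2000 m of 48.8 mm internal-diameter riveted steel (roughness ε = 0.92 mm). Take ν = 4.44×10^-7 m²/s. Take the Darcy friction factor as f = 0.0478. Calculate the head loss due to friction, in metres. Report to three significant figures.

h_f ≈ 499 m

V = 4Q/(πD²) = 4·0.00418/(π·0.0488²) = 2.235 m/s
h_f = f(L/D)V²/(2g) = 0.04780·(2000/0.0488)·2.235²/(2·9.81) = 498.7 m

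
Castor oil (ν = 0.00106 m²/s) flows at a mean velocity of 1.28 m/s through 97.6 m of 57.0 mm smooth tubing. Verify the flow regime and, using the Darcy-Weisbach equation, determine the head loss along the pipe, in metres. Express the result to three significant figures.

h_f ≈ 133 m

Re = VD/ν = 1.28·0.05700/0.00106 = 68.8 → laminar (Re < 2300)
f = 64/Re = 0.9298
h_f = f(L/D)V²/(2g) = 0.9298·(97.6/0.05700)·1.28²/(2·9.81) = 133.0 m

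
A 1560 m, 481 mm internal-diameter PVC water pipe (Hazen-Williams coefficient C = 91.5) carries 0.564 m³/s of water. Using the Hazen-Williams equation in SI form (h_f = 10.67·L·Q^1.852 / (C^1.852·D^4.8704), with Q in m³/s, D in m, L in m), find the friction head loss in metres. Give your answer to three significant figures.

h_f ≈ 47.4 m

h_f = 10.67·1560·0.564^1.852 / (91.5^1.852·0.481^4.8704) = 47.44 m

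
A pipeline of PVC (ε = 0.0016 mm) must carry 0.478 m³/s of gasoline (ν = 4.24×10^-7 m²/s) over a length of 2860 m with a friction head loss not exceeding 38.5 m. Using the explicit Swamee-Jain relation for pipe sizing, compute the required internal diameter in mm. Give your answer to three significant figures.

Swamee-Jain (Type III): D = 0.66·[ε^1.25·(LQ²/(gh_f))^4.75 + ν·Q^9.4·(L/(gh_f))^5.2]^0.04
LQ²/(gh_f) = 1.730; L/(gh_f) = 7.572
Term 1 = ε^1.25·(…)^4.75 = 7.69×10^-7; Term 2 = ν·Q^9.4·(…)^5.2 = 1.53×10^-5
D = 0.66·(7.69×10^-7 + 1.53×10^-5)^0.04 = 0.4245 m = 424 mm
Check: V = 3.38 m/s, Re = 3.38×10^6, f = 0.009753, h_f = 38.2 m ≈ 38.5 m ✓

D ≈ 424 mm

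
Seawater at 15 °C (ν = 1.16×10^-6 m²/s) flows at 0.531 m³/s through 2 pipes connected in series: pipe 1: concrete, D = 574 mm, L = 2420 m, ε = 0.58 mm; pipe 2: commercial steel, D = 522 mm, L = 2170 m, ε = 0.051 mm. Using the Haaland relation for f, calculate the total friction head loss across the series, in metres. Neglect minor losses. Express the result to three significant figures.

H ≈ 35.3 m

Pipe 1: V = 2.052 m/s, Re = 1.02×10^6, ε/D = 0.00101, f = 0.01999, h_1 = f(L/D)V²/2g = 18.08 m
Pipe 2: V = 2.481 m/s, Re = 1.12×10^6, ε/D = 9.77×10^-5, f = 0.01318, h_2 = f(L/D)V²/2g = 17.19 m
Series → Q common, losses add: H = Σh = 35.27 m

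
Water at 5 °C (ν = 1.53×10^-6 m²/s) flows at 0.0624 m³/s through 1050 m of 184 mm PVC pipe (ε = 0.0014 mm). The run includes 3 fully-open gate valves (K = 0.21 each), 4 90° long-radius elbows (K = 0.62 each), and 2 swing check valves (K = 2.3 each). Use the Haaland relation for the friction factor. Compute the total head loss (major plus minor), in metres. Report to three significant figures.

H_L ≈ 25.5 m

V = 4Q/(πD²) = 2.347 m/s; V²/2g = 0.2807 m
Re = 2.82×10^5, ε/D = 7.61×10^-6 → f = 0.01457 (Haaland)
Major: h_f = f(L/D)·V²/2g = 0.01457·5707·0.2807 = 23.33 m
Minor: ΣK = 7.71; h_m = ΣK·V²/2g = 2.164 m
Total H_L = 23.33 + 2.164 = 25.49 m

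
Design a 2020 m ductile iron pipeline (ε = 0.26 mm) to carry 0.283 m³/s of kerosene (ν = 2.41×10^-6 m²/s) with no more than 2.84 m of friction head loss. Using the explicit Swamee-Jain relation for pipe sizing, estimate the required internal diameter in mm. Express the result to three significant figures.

Swamee-Jain (Type III): D = 0.66·[ε^1.25·(LQ²/(gh_f))^4.75 + ν·Q^9.4·(L/(gh_f))^5.2]^0.04
LQ²/(gh_f) = 5.807; L/(gh_f) = 72.50
Term 1 = ε^1.25·(…)^4.75 = 0.140; Term 2 = ν·Q^9.4·(…)^5.2 = 0.0799
D = 0.66·(0.140 + 0.0799)^0.04 = 0.6213 m = 621 mm
Check: V = 0.934 m/s, Re = 2.41×10^5, f = 0.01817, h_f = 2.63 m ≈ 2.84 m ✓

D ≈ 621 mm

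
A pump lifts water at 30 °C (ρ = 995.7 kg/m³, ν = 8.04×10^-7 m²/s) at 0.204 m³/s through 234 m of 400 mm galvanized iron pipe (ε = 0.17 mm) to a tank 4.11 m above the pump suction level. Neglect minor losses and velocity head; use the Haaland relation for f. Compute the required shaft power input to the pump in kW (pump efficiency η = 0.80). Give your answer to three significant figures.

V = 4Q/(πD²) = 1.623 m/s; Re = 8.08×10^5; ε/D = 4.25×10^-4; f = 0.01674
h_f = f(L/D)V²/2g = 1.316 m
Total head H = z + h_f = 4.11 + 1.316 = 5.426 m
P_hyd = ρgQH = 995.7·9.81·0.204·5.426 = 10.81 kW
P_shaft = P_hyd/η = 10.81/0.80 = 13.51 kW

P_shaft ≈ 13.5 kW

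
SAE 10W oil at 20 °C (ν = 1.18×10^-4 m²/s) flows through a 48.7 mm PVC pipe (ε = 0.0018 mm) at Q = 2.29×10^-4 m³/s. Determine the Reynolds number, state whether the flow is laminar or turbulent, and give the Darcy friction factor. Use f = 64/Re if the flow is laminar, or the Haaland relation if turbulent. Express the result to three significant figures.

V = 4Q/(πD²) = 0.1229 m/s
Re = VD/ν = 0.1229·0.0487/1.18×10^-4 = 50.7
Re < 2300 → laminar → f = 64/Re = 1.261

Re ≈ 50.7; laminar; f = 64/Re ≈ 1.26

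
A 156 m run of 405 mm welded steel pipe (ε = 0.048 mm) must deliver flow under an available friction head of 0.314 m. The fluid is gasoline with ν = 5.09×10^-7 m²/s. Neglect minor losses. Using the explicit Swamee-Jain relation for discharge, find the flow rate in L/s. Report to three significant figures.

Q ≈ 138 L/s

Swamee-Jain (Type II): Q = -0.965·√(gD⁵h_f/L)·ln[ε/(3.7D) + √(3.17ν²L/(gD³h_f))]
√(gD⁵h_f/L) = √(9.81·0.405⁵·0.314/156) = 0.01467
ε/(3.7D) = 3.20×10^-5; √(3.17ν²L/(gD³h_f)) = 2.50×10^-5
Q = -0.965·0.01467·ln(5.705×10^-5) = 0.1383 m³/s
Check: V = 1.07 m/s, Re = 8.54×10^5, f = 0.01395, h_f = 0.316 m ≈ 0.314 m ✓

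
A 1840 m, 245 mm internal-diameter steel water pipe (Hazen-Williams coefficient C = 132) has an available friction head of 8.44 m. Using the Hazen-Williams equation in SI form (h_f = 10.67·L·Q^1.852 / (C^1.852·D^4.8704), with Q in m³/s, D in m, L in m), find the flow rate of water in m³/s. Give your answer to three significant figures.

Q ≈ 0.0497 m³/s

Rearranging: Q = [h_f·C^1.852·D^4.8704 / (10.67·L)]^(1/1.852)
Q = [8.44·132^1.852·0.245^4.8704 / (10.67·1840)]^0.540 = 0.04970 m³/s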